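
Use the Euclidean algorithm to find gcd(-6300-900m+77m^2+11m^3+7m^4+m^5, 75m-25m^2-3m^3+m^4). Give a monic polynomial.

-25+m^2

By polynomial division,
  m^5+7m^4+11m^3+77m^2-900m-6300 = (m+10)(m^4-3m^3-25m^2+75m) + (66m^3+252m^2-1650m-6300)
  m^4-3m^3-25m^2+75m = ((1/66)m-25/242)(66m^3+252m^2-1650m-6300) + ((3150/121)m^2-78750/121)
  66m^3+252m^2-1650m-6300 = ((1331/525)m+242/25)((3150/121)m^2-78750/121) + (0)
Last nonzero remainder: (3150/121)m^2-78750/121. Dividing through by 3150/121 gives the monic gcd m^2-25.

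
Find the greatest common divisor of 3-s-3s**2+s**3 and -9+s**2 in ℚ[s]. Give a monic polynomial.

-3+s

Euclidean algorithm in ℚ[s]:
  s**3-3s**2-s+3 = (s-3)(s**2-9) + (8s-24)
  s**2-9 = ((1/8)s+3/8)(8s-24) + (0)
Last nonzero remainder: 8s-24. Dividing through by 8 gives the monic gcd s-3.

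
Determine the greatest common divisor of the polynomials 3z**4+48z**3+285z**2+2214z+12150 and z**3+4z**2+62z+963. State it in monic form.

z+9

By polynomial division,
  3z**4+48z**3+285z**2+2214z+12150 = (3z+36)(z**3+4z**2+62z+963) + (-45z**2-2907z-22518)
  z**3+4z**2+62z+963 = (-(1/45)z+101/75)(-45z**2-2907z-22518) + ((86909/25)z+782181/25)
  -45z**2-2907z-22518 = (-(1125/86909)z-62550/86909)((86909/25)z+782181/25) + (0)
Last nonzero remainder: (86909/25)z+782181/25. Dividing through by 86909/25 gives the monic gcd z+9.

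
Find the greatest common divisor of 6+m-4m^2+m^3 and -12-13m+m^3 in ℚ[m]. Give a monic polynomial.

Repeated division with remainder:
  m^3-4m^2+m+6 = (m^3-13m-12) + (-4m^2+14m+18)
  m^3-13m-12 = (-(1/4)m-7/8)(-4m^2+14m+18) + ((15/4)m+15/4)
  -4m^2+14m+18 = (-(16/15)m+24/5)((15/4)m+15/4) + (0)
Last nonzero remainder: (15/4)m+15/4. Dividing through by 15/4 gives the monic gcd m+1.

1+m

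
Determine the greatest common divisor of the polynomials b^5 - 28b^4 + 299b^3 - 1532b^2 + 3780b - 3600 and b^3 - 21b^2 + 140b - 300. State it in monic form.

b^3 - 21b^2 + 140b - 300

Repeated division with remainder:
  b^5 - 28b^4 + 299b^3 - 1532b^2 + 3780b - 3600 = (b^2 - 7b + 12)(b^3 - 21b^2 + 140b - 300) + (0)
The last nonzero remainder b^3 - 21b^2 + 140b - 300 is already monic.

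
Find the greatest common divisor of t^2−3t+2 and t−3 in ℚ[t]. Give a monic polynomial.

1

Repeated division with remainder:
  t^2−3t+2 = (t)(t−3) + (2)
  t−3 = ((1/2)t−3/2)(2) + (0)
The last nonzero remainder is the constant 2, so the polynomials are coprime and gcd = 1.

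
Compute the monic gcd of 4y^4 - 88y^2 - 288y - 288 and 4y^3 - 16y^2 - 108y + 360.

y - 6

Repeated division with remainder:
  4y^4 - 88y^2 - 288y - 288 = (y + 4)(4y^3 - 16y^2 - 108y + 360) + (84y^2 - 216y - 1728)
  4y^3 - 16y^2 - 108y + 360 = ((1/21)y - 10/147)(84y^2 - 216y - 1728) + (-(1980/49)y + 11880/49)
  84y^2 - 216y - 1728 = (-(343/165)y - 392/55)(-(1980/49)y + 11880/49) + (0)
Last nonzero remainder: -(1980/49)y + 11880/49. Dividing through by -1980/49 gives the monic gcd y - 6.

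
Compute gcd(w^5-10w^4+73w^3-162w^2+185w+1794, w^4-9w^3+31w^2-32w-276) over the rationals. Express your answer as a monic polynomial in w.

w^3-3w^2+13w+46

Euclidean algorithm in ℚ[w]:
  w^5-10w^4+73w^3-162w^2+185w+1794 = (w-1)(w^4-9w^3+31w^2-32w-276) + (33w^3-99w^2+429w+1518)
  w^4-9w^3+31w^2-32w-276 = ((1/33)w-2/11)(33w^3-99w^2+429w+1518) + (0)
Last nonzero remainder: 33w^3-99w^2+429w+1518. Dividing through by 33 gives the monic gcd w^3-3w^2+13w+46.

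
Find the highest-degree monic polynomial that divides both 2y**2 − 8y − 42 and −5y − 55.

Apply the Euclidean algorithm:
  2y**2 − 8y − 42 = (−(2/5)y + 6)(−5y − 55) + (288)
  −5y − 55 = (−(5/288)y − 55/288)(288) + (0)
The last nonzero remainder is the constant 288, so the polynomials are coprime and gcd = 1.

1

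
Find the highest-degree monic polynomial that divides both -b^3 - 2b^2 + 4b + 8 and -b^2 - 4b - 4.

b^2 + 4b + 4

By polynomial division,
  -b^3 - 2b^2 + 4b + 8 = (b - 2)(-b^2 - 4b - 4) + (0)
Last nonzero remainder: -b^2 - 4b - 4. Dividing through by -1 gives the monic gcd b^2 + 4b + 4.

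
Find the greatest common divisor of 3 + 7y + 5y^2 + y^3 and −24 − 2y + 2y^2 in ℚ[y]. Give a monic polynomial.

3 + y

Euclidean algorithm in ℚ[y]:
  y^3 + 5y^2 + 7y + 3 = ((1/2)y + 3)(2y^2 − 2y − 24) + (25y + 75)
  2y^2 − 2y − 24 = ((2/25)y − 8/25)(25y + 75) + (0)
Last nonzero remainder: 25y + 75. Dividing through by 25 gives the monic gcd y + 3.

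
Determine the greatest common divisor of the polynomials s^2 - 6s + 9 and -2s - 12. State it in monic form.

1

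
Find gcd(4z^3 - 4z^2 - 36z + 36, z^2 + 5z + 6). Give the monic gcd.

z + 3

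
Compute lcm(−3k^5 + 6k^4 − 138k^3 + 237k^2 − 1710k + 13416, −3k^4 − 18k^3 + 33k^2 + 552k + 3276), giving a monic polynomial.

k^7 − k^6 + 2k^5 + 51k^4 − 1441k^3 − 584k^2 − 28412k + 187824

Euclidean algorithm in ℚ[k]:
  −3k^5 + 6k^4 − 138k^3 + 237k^2 − 1710k + 13416 = (k − 8)(−3k^4 − 18k^3 + 33k^2 + 552k + 3276) + (−315k^3 − 51k^2 − 570k + 39624)
  −3k^4 − 18k^3 + 33k^2 + 552k + 3276 = ((1/105)k + 613/11025)(−315k^3 − 51k^2 − 570k + 39624) + ((151646/3675)k^2 + (151646/735)k + 3942796/3675)
  −315k^3 − 51k^2 − 570k + 39624 = (−(1157625/151646)k + 2800350/75823)((151646/3675)k^2 + (151646/735)k + 3942796/3675) + (0)
Last nonzero remainder: (151646/3675)k^2 + (151646/735)k + 3942796/3675. Dividing through by 151646/3675 gives the monic gcd k^2 + 5k + 26.
Then lcm(f, g) = f·g / gcd(f, g); expanding and making the result monic gives the answer.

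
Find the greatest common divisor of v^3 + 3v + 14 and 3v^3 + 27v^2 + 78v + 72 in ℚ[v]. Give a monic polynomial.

Repeated division with remainder:
  v^3 + 3v + 14 = (1/3)(3v^3 + 27v^2 + 78v + 72) + (−9v^2 − 23v − 10)
  3v^3 + 27v^2 + 78v + 72 = (−(1/3)v − 58/27)(−9v^2 − 23v − 10) + ((682/27)v + 1364/27)
  −9v^2 − 23v − 10 = (−(243/682)v − 135/682)((682/27)v + 1364/27) + (0)
Last nonzero remainder: (682/27)v + 1364/27. Dividing through by 682/27 gives the monic gcd v + 2.

v + 2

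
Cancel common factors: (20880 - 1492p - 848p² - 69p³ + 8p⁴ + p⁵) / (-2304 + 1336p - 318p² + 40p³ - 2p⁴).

(-580 - 168p - 21p² - p³)/(64 - 14p + 2p²)

Repeated division with remainder:
  p⁵ + 8p⁴ - 69p³ - 848p² - 1492p + 20880 = (-(1/2)p - 14)(-2p⁴ + 40p³ - 318p² + 1336p - 2304) + (332p³ - 4632p² + 16060p - 11376)
  -2p⁴ + 40p³ - 318p² + 1336p - 2304 = (-(1/166)p + 251/6889)(332p³ - 4632p² + 16060p - 11376) + (-(361580/6889)p² + (4700540/6889)p - 13016880/6889)
  332p³ - 4632p² + 16060p - 11376 = (-(571787/90395)p + 544231/90395)(-(361580/6889)p² + (4700540/6889)p - 13016880/6889) + (0)
Last nonzero remainder: -(361580/6889)p² + (4700540/6889)p - 13016880/6889. Dividing through by -361580/6889 gives the monic gcd p² - 13p + 36.
Cancel p² - 13p + 36 from numerator and denominator to get the reduced form.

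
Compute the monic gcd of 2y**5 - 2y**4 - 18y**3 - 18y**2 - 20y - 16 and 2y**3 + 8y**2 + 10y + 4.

y**2 + 3y + 2

Apply the Euclidean algorithm:
  2y**5 - 2y**4 - 18y**3 - 18y**2 - 20y - 16 = (y**2 - 5y + 6)(2y**3 + 8y**2 + 10y + 4) + (-20y**2 - 60y - 40)
  2y**3 + 8y**2 + 10y + 4 = (-(1/10)y - 1/10)(-20y**2 - 60y - 40) + (0)
Last nonzero remainder: -20y**2 - 60y - 40. Dividing through by -20 gives the monic gcd y**2 + 3y + 2.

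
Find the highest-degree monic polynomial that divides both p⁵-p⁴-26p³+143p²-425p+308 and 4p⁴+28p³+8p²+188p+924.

p³+4p²-10p+77

Euclidean algorithm in ℚ[p]:
  p⁵-p⁴-26p³+143p²-425p+308 = ((1/4)p-2)(4p⁴+28p³+8p²+188p+924) + (28p³+112p²-280p+2156)
  4p⁴+28p³+8p²+188p+924 = ((1/7)p+3/7)(28p³+112p²-280p+2156) + (0)
Last nonzero remainder: 28p³+112p²-280p+2156. Dividing through by 28 gives the monic gcd p³+4p²-10p+77.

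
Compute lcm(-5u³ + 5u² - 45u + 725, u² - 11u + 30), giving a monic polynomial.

Euclidean algorithm in ℚ[u]:
  -5u³ + 5u² - 45u + 725 = (-5u - 50)(u² - 11u + 30) + (-445u + 2225)
  u² - 11u + 30 = (-(1/445)u + 6/445)(-445u + 2225) + (0)
Last nonzero remainder: -445u + 2225. Dividing through by -445 gives the monic gcd u - 5.
Then lcm(f, g) = f·g / gcd(f, g); expanding and making the result monic gives the answer.

u⁴ - 7u³ + 15u² - 199u + 870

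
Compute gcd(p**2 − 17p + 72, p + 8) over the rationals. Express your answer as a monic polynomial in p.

1

Apply the Euclidean algorithm:
  p**2 − 17p + 72 = (p − 25)(p + 8) + (272)
  p + 8 = ((1/272)p + 1/34)(272) + (0)
The last nonzero remainder is the constant 272, so the polynomials are coprime and gcd = 1.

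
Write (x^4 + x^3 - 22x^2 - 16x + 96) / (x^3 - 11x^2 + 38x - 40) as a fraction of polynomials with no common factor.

(x^2 + 7x + 12)/(x - 5)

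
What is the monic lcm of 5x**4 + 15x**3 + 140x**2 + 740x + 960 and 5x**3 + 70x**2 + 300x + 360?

By polynomial division,
  5x**4 + 15x**3 + 140x**2 + 740x + 960 = (x − 11)(5x**3 + 70x**2 + 300x + 360) + (610x**2 + 3680x + 4920)
  5x**3 + 70x**2 + 300x + 360 = ((1/122)x + 243/3721)(610x**2 + 3680x + 4920) + ((72000/3721)x + 144000/3721)
  610x**2 + 3680x + 4920 = ((226981/7200)x + 152561/1200)((72000/3721)x + 144000/3721) + (0)
Last nonzero remainder: (72000/3721)x + 144000/3721. Dividing through by 72000/3721 gives the monic gcd x + 2.
Then lcm(f, g) = f·g / gcd(f, g); expanding and making the result monic gives the answer.

x**6 + 15x**5 + 100x**4 + 592x**3 + 2976x**2 + 7632x + 6912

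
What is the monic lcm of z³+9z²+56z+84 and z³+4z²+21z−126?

z⁴+6z³+29z²−84z−252

By polynomial division,
  z³+9z²+56z+84 = (z³+4z²+21z−126) + (5z²+35z+210)
  z³+4z²+21z−126 = ((1/5)z−3/5)(5z²+35z+210) + (0)
Last nonzero remainder: 5z²+35z+210. Dividing through by 5 gives the monic gcd z²+7z+42.
Then lcm(f, g) = f·g / gcd(f, g); expanding and making the result monic gives the answer.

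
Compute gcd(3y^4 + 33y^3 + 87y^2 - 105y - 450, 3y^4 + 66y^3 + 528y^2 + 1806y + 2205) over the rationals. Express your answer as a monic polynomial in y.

y^2 + 8y + 15

Euclidean algorithm in ℚ[y]:
  3y^4 + 33y^3 + 87y^2 - 105y - 450 = (3y^4 + 66y^3 + 528y^2 + 1806y + 2205) + (-33y^3 - 441y^2 - 1911y - 2655)
  3y^4 + 66y^3 + 528y^2 + 1806y + 2205 = (-(1/11)y - 95/121)(-33y^3 - 441y^2 - 1911y - 2655) + ((972/121)y^2 + (7776/121)y + 14580/121)
  -33y^3 - 441y^2 - 1911y - 2655 = (-(1331/324)y - 7139/324)((972/121)y^2 + (7776/121)y + 14580/121) + (0)
Last nonzero remainder: (972/121)y^2 + (7776/121)y + 14580/121. Dividing through by 972/121 gives the monic gcd y^2 + 8y + 15.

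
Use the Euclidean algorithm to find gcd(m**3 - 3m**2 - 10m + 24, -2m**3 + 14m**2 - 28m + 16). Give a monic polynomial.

Repeated division with remainder:
  m**3 - 3m**2 - 10m + 24 = (-1/2)(-2m**3 + 14m**2 - 28m + 16) + (4m**2 - 24m + 32)
  -2m**3 + 14m**2 - 28m + 16 = (-(1/2)m + 1/2)(4m**2 - 24m + 32) + (0)
Last nonzero remainder: 4m**2 - 24m + 32. Dividing through by 4 gives the monic gcd m**2 - 6m + 8.

m**2 - 6m + 8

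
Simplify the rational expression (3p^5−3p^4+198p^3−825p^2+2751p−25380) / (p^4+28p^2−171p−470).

Apply the Euclidean algorithm:
  3p^5−3p^4+198p^3−825p^2+2751p−25380 = (3p−3)(p^4+28p^2−171p−470) + (114p^3−228p^2+3648p−26790)
  p^4+28p^2−171p−470 = ((1/114)p+1/57)(114p^3−228p^2+3648p−26790) + (0)
Last nonzero remainder: 114p^3−228p^2+3648p−26790. Dividing through by 114 gives the monic gcd p^3−2p^2+32p−235.
Cancel p^3−2p^2+32p−235 from numerator and denominator to get the reduced form.

(3p^2+3p+108)/(p+2)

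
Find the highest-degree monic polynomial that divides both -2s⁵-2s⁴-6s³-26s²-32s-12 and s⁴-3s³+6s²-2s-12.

s³-s²+4s+6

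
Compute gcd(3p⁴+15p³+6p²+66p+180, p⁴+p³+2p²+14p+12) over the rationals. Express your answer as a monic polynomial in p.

Repeated division with remainder:
  3p⁴+15p³+6p²+66p+180 = (3)(p⁴+p³+2p²+14p+12) + (12p³+24p+144)
  p⁴+p³+2p²+14p+12 = ((1/12)p+1/12)(12p³+24p+144) + (0)
Last nonzero remainder: 12p³+24p+144. Dividing through by 12 gives the monic gcd p³+2p+12.

p³+2p+12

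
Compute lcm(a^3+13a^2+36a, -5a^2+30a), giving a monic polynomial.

Apply the Euclidean algorithm:
  a^3+13a^2+36a = (-(1/5)a-19/5)(-5a^2+30a) + (150a)
  -5a^2+30a = (-(1/30)a+1/5)(150a) + (0)
Last nonzero remainder: 150a. Dividing through by 150 gives the monic gcd a.
Then lcm(f, g) = f·g / gcd(f, g); expanding and making the result monic gives the answer.

a^4+7a^3-42a^2-216a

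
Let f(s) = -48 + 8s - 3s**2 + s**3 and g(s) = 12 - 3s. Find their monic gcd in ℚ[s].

-4 + s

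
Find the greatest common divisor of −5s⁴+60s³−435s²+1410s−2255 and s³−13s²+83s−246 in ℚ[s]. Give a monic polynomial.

s²−7s+41

Apply the Euclidean algorithm:
  −5s⁴+60s³−435s²+1410s−2255 = (−5s−5)(s³−13s²+83s−246) + (−85s²+595s−3485)
  s³−13s²+83s−246 = (−(1/85)s+6/85)(−85s²+595s−3485) + (0)
Last nonzero remainder: −85s²+595s−3485. Dividing through by −85 gives the monic gcd s²−7s+41.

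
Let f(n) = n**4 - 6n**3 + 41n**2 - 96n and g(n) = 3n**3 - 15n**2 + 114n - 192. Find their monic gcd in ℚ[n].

Repeated division with remainder:
  n**4 - 6n**3 + 41n**2 - 96n = ((1/3)n - 1/3)(3n**3 - 15n**2 + 114n - 192) + (-2n**2 + 6n - 64)
  3n**3 - 15n**2 + 114n - 192 = (-(3/2)n + 3)(-2n**2 + 6n - 64) + (0)
Last nonzero remainder: -2n**2 + 6n - 64. Dividing through by -2 gives the monic gcd n**2 - 3n + 32.

n**2 - 3n + 32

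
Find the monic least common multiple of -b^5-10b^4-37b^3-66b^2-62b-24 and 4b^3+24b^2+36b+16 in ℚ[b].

b^6+11b^5+47b^4+103b^3+128b^2+86b+24

By polynomial division,
  -b^5-10b^4-37b^3-66b^2-62b-24 = (-(1/4)b^2-b-1)(4b^3+24b^2+36b+16) + (-2b^2-10b-8)
  4b^3+24b^2+36b+16 = (-2b-2)(-2b^2-10b-8) + (0)
Last nonzero remainder: -2b^2-10b-8. Dividing through by -2 gives the monic gcd b^2+5b+4.
Then lcm(f, g) = f·g / gcd(f, g); expanding and making the result monic gives the answer.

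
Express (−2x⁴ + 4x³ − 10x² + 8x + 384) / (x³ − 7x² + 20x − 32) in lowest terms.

(−2x³ − 4x² − 26x − 96)/(x² − 3x + 8)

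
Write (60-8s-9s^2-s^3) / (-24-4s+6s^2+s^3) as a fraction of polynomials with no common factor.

(-5-s)/(2+s)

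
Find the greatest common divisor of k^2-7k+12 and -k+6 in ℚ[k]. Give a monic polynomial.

Repeated division with remainder:
  k^2-7k+12 = (-k+1)(-k+6) + (6)
  -k+6 = (-(1/6)k+1)(6) + (0)
The last nonzero remainder is the constant 6, so the polynomials are coprime and gcd = 1.

1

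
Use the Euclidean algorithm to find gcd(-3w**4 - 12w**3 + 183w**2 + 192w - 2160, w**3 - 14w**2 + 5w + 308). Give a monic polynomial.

w + 4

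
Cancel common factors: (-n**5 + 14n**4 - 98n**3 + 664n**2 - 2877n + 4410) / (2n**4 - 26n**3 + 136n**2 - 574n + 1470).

(-n**3 + 2n**2 - 39n + 126)/(2n**2 - 2n + 42)

Euclidean algorithm in ℚ[n]:
  -n**5 + 14n**4 - 98n**3 + 664n**2 - 2877n + 4410 = (-(1/2)n + 1/2)(2n**4 - 26n**3 + 136n**2 - 574n + 1470) + (-17n**3 + 309n**2 - 1855n + 3675)
  2n**4 - 26n**3 + 136n**2 - 574n + 1470 = (-(2/17)n - 176/289)(-17n**3 + 309n**2 - 1855n + 3675) + ((30618/289)n**2 - (367416/289)n + 1071630/289)
  -17n**3 + 309n**2 - 1855n + 3675 = (-(4913/30618)n + 1445/1458)((30618/289)n**2 - (367416/289)n + 1071630/289) + (0)
Last nonzero remainder: (30618/289)n**2 - (367416/289)n + 1071630/289. Dividing through by 30618/289 gives the monic gcd n**2 - 12n + 35.
Cancel n**2 - 12n + 35 from numerator and denominator to get the reduced form.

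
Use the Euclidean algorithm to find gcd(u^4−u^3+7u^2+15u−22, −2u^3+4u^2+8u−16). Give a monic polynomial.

Euclidean algorithm in ℚ[u]:
  u^4−u^3+7u^2+15u−22 = (−(1/2)u−1/2)(−2u^3+4u^2+8u−16) + (13u^2+11u−30)
  −2u^3+4u^2+8u−16 = (−(2/13)u+74/169)(13u^2+11u−30) + (−(242/169)u−484/169)
  13u^2+11u−30 = (−(2197/242)u+2535/242)(−(242/169)u−484/169) + (0)
Last nonzero remainder: −(242/169)u−484/169. Dividing through by −242/169 gives the monic gcd u+2.

u+2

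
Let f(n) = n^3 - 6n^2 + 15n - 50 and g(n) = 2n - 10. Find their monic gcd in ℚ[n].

n - 5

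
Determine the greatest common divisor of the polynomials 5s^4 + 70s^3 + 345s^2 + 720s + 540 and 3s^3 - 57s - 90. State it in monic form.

s^2 + 5s + 6

By polynomial division,
  5s^4 + 70s^3 + 345s^2 + 720s + 540 = ((5/3)s + 70/3)(3s^3 - 57s - 90) + (440s^2 + 2200s + 2640)
  3s^3 - 57s - 90 = ((3/440)s - 3/88)(440s^2 + 2200s + 2640) + (0)
Last nonzero remainder: 440s^2 + 2200s + 2640. Dividing through by 440 gives the monic gcd s^2 + 5s + 6.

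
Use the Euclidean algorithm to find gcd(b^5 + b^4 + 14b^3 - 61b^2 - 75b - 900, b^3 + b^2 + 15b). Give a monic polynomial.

By polynomial division,
  b^5 + b^4 + 14b^3 - 61b^2 - 75b - 900 = (b^2 - 1)(b^3 + b^2 + 15b) + (-60b^2 - 60b - 900)
  b^3 + b^2 + 15b = (-(1/60)b)(-60b^2 - 60b - 900) + (0)
Last nonzero remainder: -60b^2 - 60b - 900. Dividing through by -60 gives the monic gcd b^2 + b + 15.

b^2 + b + 15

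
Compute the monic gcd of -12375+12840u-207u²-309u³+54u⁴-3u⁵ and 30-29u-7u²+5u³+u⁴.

-5+4u+u²

Apply the Euclidean algorithm:
  -3u⁵+54u⁴-309u³-207u²+12840u-12375 = (-3u+69)(u⁴+5u³-7u²-29u+30) + (-675u³+189u²+14931u-14445)
  u⁴+5u³-7u²-29u+30 = (-(1/675)u-44/5625)(-675u³+189u²+14931u-14445) + ((10374/625)u²+(41496/625)u-10374/125)
  -675u³+189u²+14931u-14445 = (-(140625/3458)u+601875/3458)((10374/625)u²+(41496/625)u-10374/125) + (0)
Last nonzero remainder: (10374/625)u²+(41496/625)u-10374/125. Dividing through by 10374/625 gives the monic gcd u²+4u-5.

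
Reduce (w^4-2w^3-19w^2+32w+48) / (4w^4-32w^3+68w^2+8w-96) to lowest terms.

By polynomial division,
  w^4-2w^3-19w^2+32w+48 = (1/4)(4w^4-32w^3+68w^2+8w-96) + (6w^3-36w^2+30w+72)
  4w^4-32w^3+68w^2+8w-96 = ((2/3)w-4/3)(6w^3-36w^2+30w+72) + (0)
Last nonzero remainder: 6w^3-36w^2+30w+72. Dividing through by 6 gives the monic gcd w^3-6w^2+5w+12.
Cancel w^3-6w^2+5w+12 from numerator and denominator to get the reduced form.

(w+4)/(4w-8)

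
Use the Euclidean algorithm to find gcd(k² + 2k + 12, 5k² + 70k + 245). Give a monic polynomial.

1

Repeated division with remainder:
  k² + 2k + 12 = (1/5)(5k² + 70k + 245) + (-12k - 37)
  5k² + 70k + 245 = (-(5/12)k - 655/144)(-12k - 37) + (11045/144)
  -12k - 37 = (-(1728/11045)k - 5328/11045)(11045/144) + (0)
The last nonzero remainder is the constant 11045/144, so the polynomials are coprime and gcd = 1.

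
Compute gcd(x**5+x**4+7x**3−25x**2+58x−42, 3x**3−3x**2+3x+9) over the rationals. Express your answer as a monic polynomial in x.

x**2−2x+3

By polynomial division,
  x**5+x**4+7x**3−25x**2+58x−42 = ((1/3)x**2+(2/3)x+8/3)(3x**3−3x**2+3x+9) + (−22x**2+44x−66)
  3x**3−3x**2+3x+9 = (−(3/22)x−3/22)(−22x**2+44x−66) + (0)
Last nonzero remainder: −22x**2+44x−66. Dividing through by −22 gives the monic gcd x**2−2x+3.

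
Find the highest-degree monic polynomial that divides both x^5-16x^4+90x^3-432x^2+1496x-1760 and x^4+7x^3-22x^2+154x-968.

x^3-4x^2+22x-88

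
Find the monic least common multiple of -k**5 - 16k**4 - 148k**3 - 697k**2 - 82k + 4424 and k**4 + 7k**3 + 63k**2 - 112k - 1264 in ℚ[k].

Euclidean algorithm in ℚ[k]:
  -k**5 - 16k**4 - 148k**3 - 697k**2 - 82k + 4424 = (-k - 9)(k**4 + 7k**3 + 63k**2 - 112k - 1264) + (-22k**3 - 242k**2 - 2354k - 6952)
  k**4 + 7k**3 + 63k**2 - 112k - 1264 = (-(1/22)k + 2/11)(-22k**3 - 242k**2 - 2354k - 6952) + (0)
Last nonzero remainder: -22k**3 - 242k**2 - 2354k - 6952. Dividing through by -22 gives the monic gcd k**3 + 11k**2 + 107k + 316.
Then lcm(f, g) = f·g / gcd(f, g); expanding and making the result monic gives the answer.

k**6 + 12k**5 + 84k**4 + 105k**3 - 2706k**2 - 4752k + 17696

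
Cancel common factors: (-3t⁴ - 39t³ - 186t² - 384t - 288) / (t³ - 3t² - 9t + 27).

Apply the Euclidean algorithm:
  -3t⁴ - 39t³ - 186t² - 384t - 288 = (-3t - 48)(t³ - 3t² - 9t + 27) + (-357t² - 735t + 1008)
  t³ - 3t² - 9t + 27 = (-(1/357)t + 86/6069)(-357t² - 735t + 1008) + ((1225/289)t + 3675/289)
  -357t² - 735t + 1008 = (-(14739/175)t + 13872/175)((1225/289)t + 3675/289) + (0)
Last nonzero remainder: (1225/289)t + 3675/289. Dividing through by 1225/289 gives the monic gcd t + 3.
Cancel t + 3 from numerator and denominator to get the reduced form.

(-3t³ - 30t² - 96t - 96)/(t² - 6t + 9)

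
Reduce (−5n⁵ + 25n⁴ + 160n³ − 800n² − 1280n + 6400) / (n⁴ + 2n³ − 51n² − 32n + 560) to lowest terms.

(−5n² + 80)/(n + 7)

Apply the Euclidean algorithm:
  −5n⁵ + 25n⁴ + 160n³ − 800n² − 1280n + 6400 = (−5n + 35)(n⁴ + 2n³ − 51n² − 32n + 560) + (−165n³ + 825n² + 2640n − 13200)
  n⁴ + 2n³ − 51n² − 32n + 560 = (−(1/165)n − 7/165)(−165n³ + 825n² + 2640n − 13200) + (0)
Last nonzero remainder: −165n³ + 825n² + 2640n − 13200. Dividing through by −165 gives the monic gcd n³ − 5n² − 16n + 80.
Cancel n³ − 5n² − 16n + 80 from numerator and denominator to get the reduced form.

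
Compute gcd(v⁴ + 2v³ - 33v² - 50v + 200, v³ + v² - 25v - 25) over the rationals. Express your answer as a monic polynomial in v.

v² - 25

Euclidean algorithm in ℚ[v]:
  v⁴ + 2v³ - 33v² - 50v + 200 = (v + 1)(v³ + v² - 25v - 25) + (-9v² + 225)
  v³ + v² - 25v - 25 = (-(1/9)v - 1/9)(-9v² + 225) + (0)
Last nonzero remainder: -9v² + 225. Dividing through by -9 gives the monic gcd v² - 25.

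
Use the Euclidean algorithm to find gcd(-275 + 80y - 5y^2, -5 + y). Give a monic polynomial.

-5 + y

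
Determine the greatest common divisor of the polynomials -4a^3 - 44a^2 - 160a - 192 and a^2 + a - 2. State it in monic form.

By polynomial division,
  -4a^3 - 44a^2 - 160a - 192 = (-4a - 40)(a^2 + a - 2) + (-128a - 272)
  a^2 + a - 2 = (-(1/128)a + 9/1024)(-128a - 272) + (25/64)
  -128a - 272 = (-(8192/25)a - 17408/25)(25/64) + (0)
The last nonzero remainder is the constant 25/64, so the polynomials are coprime and gcd = 1.

1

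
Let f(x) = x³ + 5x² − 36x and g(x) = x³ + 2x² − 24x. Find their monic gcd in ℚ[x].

Repeated division with remainder:
  x³ + 5x² − 36x = (x³ + 2x² − 24x) + (3x² − 12x)
  x³ + 2x² − 24x = ((1/3)x + 2)(3x² − 12x) + (0)
Last nonzero remainder: 3x² − 12x. Dividing through by 3 gives the monic gcd x² − 4x.

x² − 4x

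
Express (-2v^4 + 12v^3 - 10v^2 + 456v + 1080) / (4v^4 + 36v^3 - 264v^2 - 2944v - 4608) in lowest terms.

Apply the Euclidean algorithm:
  -2v^4 + 12v^3 - 10v^2 + 456v + 1080 = (-1/2)(4v^4 + 36v^3 - 264v^2 - 2944v - 4608) + (30v^3 - 142v^2 - 1016v - 1224)
  4v^4 + 36v^3 - 264v^2 - 2944v - 4608 = ((2/15)v + 412/225)(30v^3 - 142v^2 - 1016v - 1224) + ((29584/225)v^2 - (207088/225)v - 59168/25)
  30v^3 - 142v^2 - 1016v - 1224 = ((3375/14792)v + 3825/7396)((29584/225)v^2 - (207088/225)v - 59168/25) + (0)
Last nonzero remainder: (29584/225)v^2 - (207088/225)v - 59168/25. Dividing through by 29584/225 gives the monic gcd v^2 - 7v - 18.
Cancel v^2 - 7v - 18 from numerator and denominator to get the reduced form.

(-v^2 - v - 30)/(2v^2 + 32v + 128)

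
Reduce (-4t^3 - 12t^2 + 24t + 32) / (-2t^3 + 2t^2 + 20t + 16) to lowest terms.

(2t^2 + 4t - 16)/(t^2 - 2t - 8)

By polynomial division,
  -4t^3 - 12t^2 + 24t + 32 = (2)(-2t^3 + 2t^2 + 20t + 16) + (-16t^2 - 16t)
  -2t^3 + 2t^2 + 20t + 16 = ((1/8)t - 1/4)(-16t^2 - 16t) + (16t + 16)
  -16t^2 - 16t = (-t)(16t + 16) + (0)
Last nonzero remainder: 16t + 16. Dividing through by 16 gives the monic gcd t + 1.
Cancel t + 1 from numerator and denominator to get the reduced form.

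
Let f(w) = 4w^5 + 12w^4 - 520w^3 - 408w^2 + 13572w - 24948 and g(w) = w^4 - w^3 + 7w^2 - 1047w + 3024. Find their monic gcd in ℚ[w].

w^2 - 12w + 27

Apply the Euclidean algorithm:
  4w^5 + 12w^4 - 520w^3 - 408w^2 + 13572w - 24948 = (4w + 16)(w^4 - w^3 + 7w^2 - 1047w + 3024) + (-532w^3 + 3668w^2 + 18228w - 73332)
  w^4 - w^3 + 7w^2 - 1047w + 3024 = (-(1/532)w - 4/361)(-532w^3 + 3668w^2 + 18228w - 73332) + ((29568/361)w^2 - (354816/361)w + 798336/361)
  -532w^3 + 3668w^2 + 18228w - 73332 = (-(6859/1056)w - 35017/1056)((29568/361)w^2 - (354816/361)w + 798336/361) + (0)
Last nonzero remainder: (29568/361)w^2 - (354816/361)w + 798336/361. Dividing through by 29568/361 gives the monic gcd w^2 - 12w + 27.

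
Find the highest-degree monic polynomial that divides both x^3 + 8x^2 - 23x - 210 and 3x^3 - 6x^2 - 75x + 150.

By polynomial division,
  x^3 + 8x^2 - 23x - 210 = (1/3)(3x^3 - 6x^2 - 75x + 150) + (10x^2 + 2x - 260)
  3x^3 - 6x^2 - 75x + 150 = ((3/10)x - 33/50)(10x^2 + 2x - 260) + ((108/25)x - 108/5)
  10x^2 + 2x - 260 = ((125/54)x + 325/27)((108/25)x - 108/5) + (0)
Last nonzero remainder: (108/25)x - 108/5. Dividing through by 108/25 gives the monic gcd x - 5.

x - 5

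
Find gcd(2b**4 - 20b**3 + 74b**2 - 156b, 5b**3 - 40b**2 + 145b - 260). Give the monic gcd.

Repeated division with remainder:
  2b**4 - 20b**3 + 74b**2 - 156b = ((2/5)b - 4/5)(5b**3 - 40b**2 + 145b - 260) + (-16b**2 + 64b - 208)
  5b**3 - 40b**2 + 145b - 260 = (-(5/16)b + 5/4)(-16b**2 + 64b - 208) + (0)
Last nonzero remainder: -16b**2 + 64b - 208. Dividing through by -16 gives the monic gcd b**2 - 4b + 13.

b**2 - 4b + 13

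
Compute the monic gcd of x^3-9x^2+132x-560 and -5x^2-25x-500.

By polynomial division,
  x^3-9x^2+132x-560 = (-(1/5)x+14/5)(-5x^2-25x-500) + (102x+840)
  -5x^2-25x-500 = (-(5/102)x+275/1734)(102x+840) + (-183000/289)
  102x+840 = (-(4913/30500)x-2023/1525)(-183000/289) + (0)
The last nonzero remainder is the constant -183000/289, so the polynomials are coprime and gcd = 1.

1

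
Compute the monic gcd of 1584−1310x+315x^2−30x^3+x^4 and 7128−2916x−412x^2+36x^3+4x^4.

Apply the Euclidean algorithm:
  x^4−30x^3+315x^2−1310x+1584 = (1/4)(4x^4+36x^3−412x^2−2916x+7128) + (−39x^3+418x^2−581x−198)
  4x^4+36x^3−412x^2−2916x+7128 = (−(4/39)x−3076/1521)(−39x^3+418x^2−581x−198) + ((568480/1521)x^2−(6253280/1521)x+1136960/169)
  −39x^3+418x^2−581x−198 = (−(59319/568480)x−1521/51680)((568480/1521)x^2−(6253280/1521)x+1136960/169) + (0)
Last nonzero remainder: (568480/1521)x^2−(6253280/1521)x+1136960/169. Dividing through by 568480/1521 gives the monic gcd x^2−11x+18.

18−11x+x^2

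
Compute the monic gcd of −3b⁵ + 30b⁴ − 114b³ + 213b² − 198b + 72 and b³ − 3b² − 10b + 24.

b² − 6b + 8

Repeated division with remainder:
  −3b⁵ + 30b⁴ − 114b³ + 213b² − 198b + 72 = (−3b² + 21b − 81)(b³ − 3b² − 10b + 24) + (252b² − 1512b + 2016)
  b³ − 3b² − 10b + 24 = ((1/252)b + 1/84)(252b² − 1512b + 2016) + (0)
Last nonzero remainder: 252b² − 1512b + 2016. Dividing through by 252 gives the monic gcd b² − 6b + 8.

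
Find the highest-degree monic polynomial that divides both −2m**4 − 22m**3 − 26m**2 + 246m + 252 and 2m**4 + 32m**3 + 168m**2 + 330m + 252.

m**2 + 13m + 42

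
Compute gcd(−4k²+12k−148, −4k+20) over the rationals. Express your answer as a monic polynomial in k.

1

Euclidean algorithm in ℚ[k]:
  −4k²+12k−148 = (k+2)(−4k+20) + (−188)
  −4k+20 = ((1/47)k−5/47)(−188) + (0)
The last nonzero remainder is the constant −188, so the polynomials are coprime and gcd = 1.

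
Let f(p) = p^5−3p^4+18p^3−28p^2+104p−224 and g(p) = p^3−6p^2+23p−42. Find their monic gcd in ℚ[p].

p^2−3p+14

Apply the Euclidean algorithm:
  p^5−3p^4+18p^3−28p^2+104p−224 = (p^2+3p+13)(p^3−6p^2+23p−42) + (23p^2−69p+322)
  p^3−6p^2+23p−42 = ((1/23)p−3/23)(23p^2−69p+322) + (0)
Last nonzero remainder: 23p^2−69p+322. Dividing through by 23 gives the monic gcd p^2−3p+14.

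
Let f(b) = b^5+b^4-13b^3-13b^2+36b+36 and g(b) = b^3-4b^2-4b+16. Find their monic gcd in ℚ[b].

b^2-4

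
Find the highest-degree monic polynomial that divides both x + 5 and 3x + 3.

Repeated division with remainder:
  x + 5 = (1/3)(3x + 3) + (4)
  3x + 3 = ((3/4)x + 3/4)(4) + (0)
The last nonzero remainder is the constant 4, so the polynomials are coprime and gcd = 1.

1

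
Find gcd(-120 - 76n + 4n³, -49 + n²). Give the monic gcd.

1

By polynomial division,
  4n³ - 76n - 120 = (4n)(n² - 49) + (120n - 120)
  n² - 49 = ((1/120)n + 1/120)(120n - 120) + (-48)
  120n - 120 = (-(5/2)n + 5/2)(-48) + (0)
The last nonzero remainder is the constant -48, so the polynomials are coprime and gcd = 1.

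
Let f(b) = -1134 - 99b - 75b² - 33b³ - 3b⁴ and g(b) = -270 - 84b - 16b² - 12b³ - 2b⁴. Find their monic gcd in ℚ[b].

9 - 2b + b²

Euclidean algorithm in ℚ[b]:
  -3b⁴ - 33b³ - 75b² - 99b - 1134 = (3/2)(-2b⁴ - 12b³ - 16b² - 84b - 270) + (-15b³ - 51b² + 27b - 729)
  -2b⁴ - 12b³ - 16b² - 84b - 270 = ((2/15)b + 26/75)(-15b³ - 51b² + 27b - 729) + (-(48/25)b² + (96/25)b - 432/25)
  -15b³ - 51b² + 27b - 729 = ((125/16)b + 675/16)(-(48/25)b² + (96/25)b - 432/25) + (0)
Last nonzero remainder: -(48/25)b² + (96/25)b - 432/25. Dividing through by -48/25 gives the monic gcd b² - 2b + 9.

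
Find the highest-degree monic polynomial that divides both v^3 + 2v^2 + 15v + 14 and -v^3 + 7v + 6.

Apply the Euclidean algorithm:
  v^3 + 2v^2 + 15v + 14 = (-1)(-v^3 + 7v + 6) + (2v^2 + 22v + 20)
  -v^3 + 7v + 6 = (-(1/2)v + 11/2)(2v^2 + 22v + 20) + (-104v - 104)
  2v^2 + 22v + 20 = (-(1/52)v - 5/26)(-104v - 104) + (0)
Last nonzero remainder: -104v - 104. Dividing through by -104 gives the monic gcd v + 1.

v + 1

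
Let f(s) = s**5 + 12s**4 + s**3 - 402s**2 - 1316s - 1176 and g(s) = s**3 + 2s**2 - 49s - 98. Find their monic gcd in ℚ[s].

s**2 + 9s + 14

Repeated division with remainder:
  s**5 + 12s**4 + s**3 - 402s**2 - 1316s - 1176 = (s**2 + 10s + 30)(s**3 + 2s**2 - 49s - 98) + (126s**2 + 1134s + 1764)
  s**3 + 2s**2 - 49s - 98 = ((1/126)s - 1/18)(126s**2 + 1134s + 1764) + (0)
Last nonzero remainder: 126s**2 + 1134s + 1764. Dividing through by 126 gives the monic gcd s**2 + 9s + 14.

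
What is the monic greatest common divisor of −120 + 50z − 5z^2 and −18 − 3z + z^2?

−6 + z

By polynomial division,
  −5z^2 + 50z − 120 = (−5)(z^2 − 3z − 18) + (35z − 210)
  z^2 − 3z − 18 = ((1/35)z + 3/35)(35z − 210) + (0)
Last nonzero remainder: 35z − 210. Dividing through by 35 gives the monic gcd z − 6.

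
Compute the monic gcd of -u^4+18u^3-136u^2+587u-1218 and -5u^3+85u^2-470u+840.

u^2-13u+42

By polynomial division,
  -u^4+18u^3-136u^2+587u-1218 = ((1/5)u-1/5)(-5u^3+85u^2-470u+840) + (-25u^2+325u-1050)
  -5u^3+85u^2-470u+840 = ((1/5)u-4/5)(-25u^2+325u-1050) + (0)
Last nonzero remainder: -25u^2+325u-1050. Dividing through by -25 gives the monic gcd u^2-13u+42.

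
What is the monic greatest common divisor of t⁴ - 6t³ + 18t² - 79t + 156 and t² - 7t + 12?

Euclidean algorithm in ℚ[t]:
  t⁴ - 6t³ + 18t² - 79t + 156 = (t² + t + 13)(t² - 7t + 12) + (0)
The last nonzero remainder t² - 7t + 12 is already monic.

t² - 7t + 12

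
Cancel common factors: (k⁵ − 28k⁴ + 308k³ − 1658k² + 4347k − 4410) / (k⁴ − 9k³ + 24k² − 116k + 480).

Apply the Euclidean algorithm:
  k⁵ − 28k⁴ + 308k³ − 1658k² + 4347k − 4410 = (k − 19)(k⁴ − 9k³ + 24k² − 116k + 480) + (113k³ − 1086k² + 1663k + 4710)
  k⁴ − 9k³ + 24k² − 116k + 480 = ((1/113)k + 69/12769)(113k³ − 1086k² + 1663k + 4710) + ((193471/12769)k² − (2128181/12769)k + 5804130/12769)
  113k³ − 1086k² + 1663k + 4710 = ((1442897/193471)k + 2004733/193471)((193471/12769)k² − (2128181/12769)k + 5804130/12769) + (0)
Last nonzero remainder: (193471/12769)k² − (2128181/12769)k + 5804130/12769. Dividing through by 193471/12769 gives the monic gcd k² − 11k + 30.
Cancel k² − 11k + 30 from numerator and denominator to get the reduced form.

(k³ − 17k² + 91k − 147)/(k² + 2k + 16)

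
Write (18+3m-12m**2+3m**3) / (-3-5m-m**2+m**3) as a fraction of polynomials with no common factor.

(-6+3m)/(1+m)

Apply the Euclidean algorithm:
  3m**3-12m**2+3m+18 = (3)(m**3-m**2-5m-3) + (-9m**2+18m+27)
  m**3-m**2-5m-3 = (-(1/9)m-1/9)(-9m**2+18m+27) + (0)
Last nonzero remainder: -9m**2+18m+27. Dividing through by -9 gives the monic gcd m**2-2m-3.
Cancel m**2-2m-3 from numerator and denominator to get the reduced form.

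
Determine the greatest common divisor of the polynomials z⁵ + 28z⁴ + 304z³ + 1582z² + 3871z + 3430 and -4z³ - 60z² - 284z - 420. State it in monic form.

z² + 12z + 35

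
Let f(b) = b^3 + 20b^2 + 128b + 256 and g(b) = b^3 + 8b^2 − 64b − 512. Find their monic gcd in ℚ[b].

b^2 + 16b + 64

Repeated division with remainder:
  b^3 + 20b^2 + 128b + 256 = (b^3 + 8b^2 − 64b − 512) + (12b^2 + 192b + 768)
  b^3 + 8b^2 − 64b − 512 = ((1/12)b − 2/3)(12b^2 + 192b + 768) + (0)
Last nonzero remainder: 12b^2 + 192b + 768. Dividing through by 12 gives the monic gcd b^2 + 16b + 64.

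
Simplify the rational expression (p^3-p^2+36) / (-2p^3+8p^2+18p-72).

(-p^2+4p-12)/(2p^2-14p+24)

Repeated division with remainder:
  p^3-p^2+36 = (-1/2)(-2p^3+8p^2+18p-72) + (3p^2+9p)
  -2p^3+8p^2+18p-72 = (-(2/3)p+14/3)(3p^2+9p) + (-24p-72)
  3p^2+9p = (-(1/8)p)(-24p-72) + (0)
Last nonzero remainder: -24p-72. Dividing through by -24 gives the monic gcd p+3.
Cancel p+3 from numerator and denominator to get the reduced form.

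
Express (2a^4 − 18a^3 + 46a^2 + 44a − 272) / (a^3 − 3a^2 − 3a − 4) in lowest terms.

(2a^3 − 10a^2 + 6a + 68)/(a^2 + a + 1)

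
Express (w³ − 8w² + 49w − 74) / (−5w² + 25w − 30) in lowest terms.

(−w² + 6w − 37)/(5w − 15)

By polynomial division,
  w³ − 8w² + 49w − 74 = (−(1/5)w + 3/5)(−5w² + 25w − 30) + (28w − 56)
  −5w² + 25w − 30 = (−(5/28)w + 15/28)(28w − 56) + (0)
Last nonzero remainder: 28w − 56. Dividing through by 28 gives the monic gcd w − 2.
Cancel w − 2 from numerator and denominator to get the reduced form.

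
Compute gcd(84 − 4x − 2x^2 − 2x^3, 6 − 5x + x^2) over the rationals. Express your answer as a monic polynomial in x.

−3 + x

Euclidean algorithm in ℚ[x]:
  −2x^3 − 2x^2 − 4x + 84 = (−2x − 12)(x^2 − 5x + 6) + (−52x + 156)
  x^2 − 5x + 6 = (−(1/52)x + 1/26)(−52x + 156) + (0)
Last nonzero remainder: −52x + 156. Dividing through by −52 gives the monic gcd x − 3.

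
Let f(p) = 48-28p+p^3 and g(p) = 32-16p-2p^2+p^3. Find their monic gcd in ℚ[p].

Repeated division with remainder:
  p^3-28p+48 = (p^3-2p^2-16p+32) + (2p^2-12p+16)
  p^3-2p^2-16p+32 = ((1/2)p+2)(2p^2-12p+16) + (0)
Last nonzero remainder: 2p^2-12p+16. Dividing through by 2 gives the monic gcd p^2-6p+8.

8-6p+p^2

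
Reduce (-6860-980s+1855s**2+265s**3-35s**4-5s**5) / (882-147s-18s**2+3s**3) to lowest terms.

Euclidean algorithm in ℚ[s]:
  -5s**5-35s**4+265s**3+1855s**2-980s-6860 = (-(5/3)s**2-(65/3)s-370/3)(3s**3-18s**2-147s+882) + (-2080s**2+101920)
  3s**3-18s**2-147s+882 = (-(3/2080)s+9/1040)(-2080s**2+101920) + (0)
Last nonzero remainder: -2080s**2+101920. Dividing through by -2080 gives the monic gcd s**2-49.
Cancel s**2-49 from numerator and denominator to get the reduced form.

(140+20s-35s**2-5s**3)/(-18+3s)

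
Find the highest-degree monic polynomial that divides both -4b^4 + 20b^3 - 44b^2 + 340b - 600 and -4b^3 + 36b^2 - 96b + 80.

b^2 - 7b + 10

Repeated division with remainder:
  -4b^4 + 20b^3 - 44b^2 + 340b - 600 = (b + 4)(-4b^3 + 36b^2 - 96b + 80) + (-92b^2 + 644b - 920)
  -4b^3 + 36b^2 - 96b + 80 = ((1/23)b - 2/23)(-92b^2 + 644b - 920) + (0)
Last nonzero remainder: -92b^2 + 644b - 920. Dividing through by -92 gives the monic gcd b^2 - 7b + 10.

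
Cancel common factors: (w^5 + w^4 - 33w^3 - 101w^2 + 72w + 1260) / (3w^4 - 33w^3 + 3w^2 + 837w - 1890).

Euclidean algorithm in ℚ[w]:
  w^5 + w^4 - 33w^3 - 101w^2 + 72w + 1260 = ((1/3)w + 4)(3w^4 - 33w^3 + 3w^2 + 837w - 1890) + (98w^3 - 392w^2 - 2646w + 8820)
  3w^4 - 33w^3 + 3w^2 + 837w - 1890 = ((3/98)w - 3/14)(98w^3 - 392w^2 - 2646w + 8820) + (0)
Last nonzero remainder: 98w^3 - 392w^2 - 2646w + 8820. Dividing through by 98 gives the monic gcd w^3 - 4w^2 - 27w + 90.
Cancel w^3 - 4w^2 - 27w + 90 from numerator and denominator to get the reduced form.

(w^2 + 5w + 14)/(3w - 21)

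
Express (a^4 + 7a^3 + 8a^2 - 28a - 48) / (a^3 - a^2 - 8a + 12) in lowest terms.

Apply the Euclidean algorithm:
  a^4 + 7a^3 + 8a^2 - 28a - 48 = (a + 8)(a^3 - a^2 - 8a + 12) + (24a^2 + 24a - 144)
  a^3 - a^2 - 8a + 12 = ((1/24)a - 1/12)(24a^2 + 24a - 144) + (0)
Last nonzero remainder: 24a^2 + 24a - 144. Dividing through by 24 gives the monic gcd a^2 + a - 6.
Cancel a^2 + a - 6 from numerator and denominator to get the reduced form.

(a^2 + 6a + 8)/(a - 2)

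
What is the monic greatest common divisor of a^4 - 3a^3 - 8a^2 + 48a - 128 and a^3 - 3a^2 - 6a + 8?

Euclidean algorithm in ℚ[a]:
  a^4 - 3a^3 - 8a^2 + 48a - 128 = (a)(a^3 - 3a^2 - 6a + 8) + (-2a^2 + 40a - 128)
  a^3 - 3a^2 - 6a + 8 = (-(1/2)a - 17/2)(-2a^2 + 40a - 128) + (270a - 1080)
  -2a^2 + 40a - 128 = (-(1/135)a + 16/135)(270a - 1080) + (0)
Last nonzero remainder: 270a - 1080. Dividing through by 270 gives the monic gcd a - 4.

a - 4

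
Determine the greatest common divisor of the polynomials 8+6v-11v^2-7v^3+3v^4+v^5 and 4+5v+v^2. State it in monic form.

4+5v+v^2

Apply the Euclidean algorithm:
  v^5+3v^4-7v^3-11v^2+6v+8 = (v^3-2v^2-v+2)(v^2+5v+4) + (0)
The last nonzero remainder v^2+5v+4 is already monic.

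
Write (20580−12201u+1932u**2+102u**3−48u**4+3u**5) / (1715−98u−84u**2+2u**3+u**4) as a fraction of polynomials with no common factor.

(84−33u+3u**2)/(7+u)

Apply the Euclidean algorithm:
  3u**5−48u**4+102u**3+1932u**2−12201u+20580 = (3u−54)(u**4+2u**3−84u**2−98u+1715) + (462u**3−2310u**2−22638u+113190)
  u**4+2u**3−84u**2−98u+1715 = ((1/462)u+1/66)(462u**3−2310u**2−22638u+113190) + (0)
Last nonzero remainder: 462u**3−2310u**2−22638u+113190. Dividing through by 462 gives the monic gcd u**3−5u**2−49u+245.
Cancel u**3−5u**2−49u+245 from numerator and denominator to get the reduced form.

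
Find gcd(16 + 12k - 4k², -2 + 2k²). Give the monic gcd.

1 + k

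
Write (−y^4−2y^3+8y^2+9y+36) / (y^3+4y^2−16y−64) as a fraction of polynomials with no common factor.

(−y^3+2y^2+9)/(y^2−16)

Repeated division with remainder:
  −y^4−2y^3+8y^2+9y+36 = (−y+2)(y^3+4y^2−16y−64) + (−16y^2−23y+164)
  y^3+4y^2−16y−64 = (−(1/16)y−41/256)(−16y^2−23y+164) + (−(2415/256)y−2415/64)
  −16y^2−23y+164 = ((4096/2415)y−10496/2415)(−(2415/256)y−2415/64) + (0)
Last nonzero remainder: −(2415/256)y−2415/64. Dividing through by −2415/256 gives the monic gcd y+4.
Cancel y+4 from numerator and denominator to get the reduced form.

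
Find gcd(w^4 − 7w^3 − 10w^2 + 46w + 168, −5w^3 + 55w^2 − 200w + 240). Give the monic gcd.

By polynomial division,
  w^4 − 7w^3 − 10w^2 + 46w + 168 = (−(1/5)w − 4/5)(−5w^3 + 55w^2 − 200w + 240) + (−6w^2 − 66w + 360)
  −5w^3 + 55w^2 − 200w + 240 = ((5/6)w − 55/3)(−6w^2 − 66w + 360) + (−1710w + 6840)
  −6w^2 − 66w + 360 = ((1/285)w + 1/19)(−1710w + 6840) + (0)
Last nonzero remainder: −1710w + 6840. Dividing through by −1710 gives the monic gcd w − 4.

w − 4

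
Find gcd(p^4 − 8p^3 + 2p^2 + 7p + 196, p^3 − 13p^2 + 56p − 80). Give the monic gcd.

p − 4

Apply the Euclidean algorithm:
  p^4 − 8p^3 + 2p^2 + 7p + 196 = (p + 5)(p^3 − 13p^2 + 56p − 80) + (11p^2 − 193p + 596)
  p^3 − 13p^2 + 56p − 80 = ((1/11)p + 50/121)(11p^2 − 193p + 596) + ((9870/121)p − 39480/121)
  11p^2 − 193p + 596 = ((1331/9870)p − 18029/9870)((9870/121)p − 39480/121) + (0)
Last nonzero remainder: (9870/121)p − 39480/121. Dividing through by 9870/121 gives the monic gcd p − 4.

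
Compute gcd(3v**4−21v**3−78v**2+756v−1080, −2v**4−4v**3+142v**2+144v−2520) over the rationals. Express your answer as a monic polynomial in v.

v**3−5v**2−36v+180

Apply the Euclidean algorithm:
  3v**4−21v**3−78v**2+756v−1080 = (−3/2)(−2v**4−4v**3+142v**2+144v−2520) + (−27v**3+135v**2+972v−4860)
  −2v**4−4v**3+142v**2+144v−2520 = ((2/27)v+14/27)(−27v**3+135v**2+972v−4860) + (0)
Last nonzero remainder: −27v**3+135v**2+972v−4860. Dividing through by −27 gives the monic gcd v**3−5v**2−36v+180.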